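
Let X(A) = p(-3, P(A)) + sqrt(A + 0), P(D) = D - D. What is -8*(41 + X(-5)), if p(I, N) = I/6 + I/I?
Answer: -332 - 8*I*sqrt(5) ≈ -332.0 - 17.889*I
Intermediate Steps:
P(D) = 0
p(I, N) = 1 + I/6 (p(I, N) = I*(1/6) + 1 = I/6 + 1 = 1 + I/6)
X(A) = 1/2 + sqrt(A) (X(A) = (1 + (1/6)*(-3)) + sqrt(A + 0) = (1 - 1/2) + sqrt(A) = 1/2 + sqrt(A))
-8*(41 + X(-5)) = -8*(41 + (1/2 + sqrt(-5))) = -8*(41 + (1/2 + I*sqrt(5))) = -8*(83/2 + I*sqrt(5)) = -332 - 8*I*sqrt(5)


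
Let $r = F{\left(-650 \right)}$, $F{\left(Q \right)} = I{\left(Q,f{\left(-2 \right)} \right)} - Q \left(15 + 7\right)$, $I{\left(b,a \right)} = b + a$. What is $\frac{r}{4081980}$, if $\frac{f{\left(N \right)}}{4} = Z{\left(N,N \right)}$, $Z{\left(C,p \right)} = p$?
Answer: $\frac{6821}{2040990} \approx 0.003342$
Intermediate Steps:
$f{\left(N \right)} = 4 N$
$I{\left(b,a \right)} = a + b$
$F{\left(Q \right)} = -8 - 21 Q$ ($F{\left(Q \right)} = \left(4 \left(-2\right) + Q\right) - Q \left(15 + 7\right) = \left(-8 + Q\right) - Q 22 = \left(-8 + Q\right) - 22 Q = -8 - 21 Q$)
$r = 13642$ ($r = -8 - -13650 = -8 + 13650 = 13642$)
$\frac{r}{4081980} = \frac{13642}{4081980} = 13642 \cdot \frac{1}{4081980} = \frac{6821}{2040990}$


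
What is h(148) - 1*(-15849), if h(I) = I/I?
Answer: 15850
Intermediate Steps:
h(I) = 1
h(148) - 1*(-15849) = 1 - 1*(-15849) = 1 + 15849 = 15850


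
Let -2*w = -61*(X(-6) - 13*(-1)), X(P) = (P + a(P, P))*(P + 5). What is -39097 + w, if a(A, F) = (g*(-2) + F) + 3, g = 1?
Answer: -38365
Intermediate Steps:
a(A, F) = 1 + F (a(A, F) = (1*(-2) + F) + 3 = (-2 + F) + 3 = 1 + F)
X(P) = (1 + 2*P)*(5 + P) (X(P) = (P + (1 + P))*(P + 5) = (1 + 2*P)*(5 + P))
w = 732 (w = -(-61)*((5 + 2*(-6)² + 11*(-6)) - 13*(-1))/2 = -(-61)*((5 + 2*36 - 66) + 13)/2 = -(-61)*((5 + 72 - 66) + 13)/2 = -(-61)*(11 + 13)/2 = -(-61)*24/2 = -½*(-1464) = 732)
-39097 + w = -39097 + 732 = -38365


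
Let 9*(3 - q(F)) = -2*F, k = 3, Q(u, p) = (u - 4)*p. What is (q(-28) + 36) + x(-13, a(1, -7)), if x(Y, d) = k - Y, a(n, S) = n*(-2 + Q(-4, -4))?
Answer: 439/9 ≈ 48.778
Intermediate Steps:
Q(u, p) = p*(-4 + u) (Q(u, p) = (-4 + u)*p = p*(-4 + u))
a(n, S) = 30*n (a(n, S) = n*(-2 - 4*(-4 - 4)) = n*(-2 - 4*(-8)) = n*(-2 + 32) = n*30 = 30*n)
x(Y, d) = 3 - Y
q(F) = 3 + 2*F/9 (q(F) = 3 - (-2)*F/9 = 3 + 2*F/9)
(q(-28) + 36) + x(-13, a(1, -7)) = ((3 + (2/9)*(-28)) + 36) + (3 - 1*(-13)) = ((3 - 56/9) + 36) + (3 + 13) = (-29/9 + 36) + 16 = 295/9 + 16 = 439/9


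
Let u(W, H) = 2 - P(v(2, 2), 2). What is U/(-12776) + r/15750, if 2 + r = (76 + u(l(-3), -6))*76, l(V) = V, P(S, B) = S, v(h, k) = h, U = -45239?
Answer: 393141437/100611000 ≈ 3.9075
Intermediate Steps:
u(W, H) = 0 (u(W, H) = 2 - 1*2 = 2 - 2 = 0)
r = 5774 (r = -2 + (76 + 0)*76 = -2 + 76*76 = -2 + 5776 = 5774)
U/(-12776) + r/15750 = -45239/(-12776) + 5774/15750 = -45239*(-1/12776) + 5774*(1/15750) = 45239/12776 + 2887/7875 = 393141437/100611000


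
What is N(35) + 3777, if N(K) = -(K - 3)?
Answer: 3745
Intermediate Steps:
N(K) = 3 - K (N(K) = -(-3 + K) = 3 - K)
N(35) + 3777 = (3 - 1*35) + 3777 = (3 - 35) + 3777 = -32 + 3777 = 3745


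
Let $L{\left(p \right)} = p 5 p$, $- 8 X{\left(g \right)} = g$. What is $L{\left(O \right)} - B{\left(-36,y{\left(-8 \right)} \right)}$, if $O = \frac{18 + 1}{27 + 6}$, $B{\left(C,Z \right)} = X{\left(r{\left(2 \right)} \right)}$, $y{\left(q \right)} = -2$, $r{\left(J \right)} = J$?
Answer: $\frac{8309}{4356} \approx 1.9075$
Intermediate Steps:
$X{\left(g \right)} = - \frac{g}{8}$
$B{\left(C,Z \right)} = - \frac{1}{4}$ ($B{\left(C,Z \right)} = \left(- \frac{1}{8}\right) 2 = - \frac{1}{4}$)
$O = \frac{19}{33} \approx 0.57576$
$L{\left(p \right)} = 5 p^{2}$ ($L{\left(p \right)} = 5 p p = 5 p^{2}$)
$L{\left(O \right)} - B{\left(-36,y{\left(-8 \right)} \right)} = 5 \left(\frac{19}{33}\right)^{2} - - \frac{1}{4} = 5 \cdot \frac{361}{1089} + \frac{1}{4} = \frac{1805}{1089} + \frac{1}{4} = \frac{8309}{4356}$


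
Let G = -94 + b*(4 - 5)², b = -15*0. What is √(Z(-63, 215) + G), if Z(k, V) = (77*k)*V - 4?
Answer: 7*I*√21287 ≈ 1021.3*I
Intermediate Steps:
Z(k, V) = -4 + 77*V*k (Z(k, V) = 77*V*k - 4 = -4 + 77*V*k)
b = 0
G = -94 (G = -94 + 0*(4 - 5)² = -94 + 0*(-1)² = -94 + 0*1 = -94 + 0 = -94)
√(Z(-63, 215) + G) = √((-4 + 77*215*(-63)) - 94) = √((-4 - 1042965) - 94) = √(-1042969 - 94) = √(-1043063) = 7*I*√21287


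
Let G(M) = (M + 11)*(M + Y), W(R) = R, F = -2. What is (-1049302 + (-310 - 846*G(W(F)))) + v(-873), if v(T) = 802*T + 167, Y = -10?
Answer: -1658223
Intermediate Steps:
G(M) = (-10 + M)*(11 + M) (G(M) = (M + 11)*(M - 10) = (11 + M)*(-10 + M) = (-10 + M)*(11 + M))
v(T) = 167 + 802*T
(-1049302 + (-310 - 846*G(W(F)))) + v(-873) = (-1049302 + (-310 - 846*(-110 - 2 + (-2)**2))) + (167 + 802*(-873)) = (-1049302 + (-310 - 846*(-110 - 2 + 4))) + (167 - 700146) = (-1049302 + (-310 - 846*(-108))) - 699979 = (-1049302 + (-310 + 91368)) - 699979 = (-1049302 + 91058) - 699979 = -958244 - 699979 = -1658223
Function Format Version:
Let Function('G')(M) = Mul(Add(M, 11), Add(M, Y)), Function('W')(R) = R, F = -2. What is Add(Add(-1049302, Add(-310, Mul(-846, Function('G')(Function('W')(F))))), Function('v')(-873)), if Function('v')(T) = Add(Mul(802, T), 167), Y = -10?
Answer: -1658223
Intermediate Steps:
Function('G')(M) = Mul(Add(-10, M), Add(11, M)) (Function('G')(M) = Mul(Add(M, 11), Add(M, -10)) = Mul(Add(11, M), Add(-10, M)) = Mul(Add(-10, M), Add(11, M)))
Function('v')(T) = Add(167, Mul(802, T))
Add(Add(-1049302, Add(-310, Mul(-846, Function('G')(Function('W')(F))))), Function('v')(-873)) = Add(Add(-1049302, Add(-310, Mul(-846, Add(-110, -2, Pow(-2, 2))))), Add(167, Mul(802, -873))) = Add(Add(-1049302, Add(-310, Mul(-846, Add(-110, -2, 4)))), Add(167, -700146)) = Add(Add(-1049302, Add(-310, Mul(-846, -108))), -699979) = Add(Add(-1049302, Add(-310, 91368)), -699979) = Add(Add(-1049302, 91058), -699979) = Add(-958244, -699979) = -1658223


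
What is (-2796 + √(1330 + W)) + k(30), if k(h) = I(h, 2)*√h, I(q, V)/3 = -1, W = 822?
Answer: -2796 - 3*√30 + 2*√538 ≈ -2766.0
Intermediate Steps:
I(q, V) = -3 (I(q, V) = 3*(-1) = -3)
k(h) = -3*√h
(-2796 + √(1330 + W)) + k(30) = (-2796 + √(1330 + 822)) - 3*√30 = (-2796 + √2152) - 3*√30 = (-2796 + 2*√538) - 3*√30 = -2796 - 3*√30 + 2*√538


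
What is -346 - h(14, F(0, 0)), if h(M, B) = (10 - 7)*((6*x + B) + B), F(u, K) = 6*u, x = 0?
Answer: -346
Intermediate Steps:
h(M, B) = 6*B (h(M, B) = (10 - 7)*((6*0 + B) + B) = 3*((0 + B) + B) = 3*(B + B) = 3*(2*B) = 6*B)
-346 - h(14, F(0, 0)) = -346 - 6*6*0 = -346 - 6*0 = -346 - 1*0 = -346 + 0 = -346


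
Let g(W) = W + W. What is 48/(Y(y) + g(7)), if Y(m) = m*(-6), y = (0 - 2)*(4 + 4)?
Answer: 24/55 ≈ 0.43636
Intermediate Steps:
y = -16 (y = -2*8 = -16)
g(W) = 2*W
Y(m) = -6*m
48/(Y(y) + g(7)) = 48/(-6*(-16) + 2*7) = 48/(96 + 14) = 48/110 = (1/110)*48 = 24/55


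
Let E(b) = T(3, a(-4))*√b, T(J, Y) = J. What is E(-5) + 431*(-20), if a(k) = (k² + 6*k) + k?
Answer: -8620 + 3*I*√5 ≈ -8620.0 + 6.7082*I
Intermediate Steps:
a(k) = k² + 7*k
E(b) = 3*√b
E(-5) + 431*(-20) = 3*√(-5) + 431*(-20) = 3*(I*√5) - 8620 = 3*I*√5 - 8620 = -8620 + 3*I*√5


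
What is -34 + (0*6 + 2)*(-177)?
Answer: -388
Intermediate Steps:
-34 + (0*6 + 2)*(-177) = -34 + (0 + 2)*(-177) = -34 + 2*(-177) = -34 - 354 = -388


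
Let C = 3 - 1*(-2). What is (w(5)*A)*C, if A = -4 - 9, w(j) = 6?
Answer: -390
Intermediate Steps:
C = 5 (C = 3 + 2 = 5)
A = -13
(w(5)*A)*C = (6*(-13))*5 = -78*5 = -390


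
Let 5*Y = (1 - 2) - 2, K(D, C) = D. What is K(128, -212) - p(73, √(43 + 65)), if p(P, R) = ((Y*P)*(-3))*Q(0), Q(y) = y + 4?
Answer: -1988/5 ≈ -397.60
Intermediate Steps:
Q(y) = 4 + y
Y = -⅗ (Y = ((1 - 2) - 2)/5 = (-1 - 2)/5 = (⅕)*(-3) = -⅗ ≈ -0.60000)
p(P, R) = 36*P/5 (p(P, R) = (-3*P/5*(-3))*(4 + 0) = (9*P/5)*4 = 36*P/5)
K(128, -212) - p(73, √(43 + 65)) = 128 - 36*73/5 = 128 - 1*2628/5 = 128 - 2628/5 = -1988/5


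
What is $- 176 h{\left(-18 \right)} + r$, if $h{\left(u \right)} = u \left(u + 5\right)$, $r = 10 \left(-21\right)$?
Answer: $-41394$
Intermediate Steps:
$r = -210$
$h{\left(u \right)} = u \left(5 + u\right)$
$- 176 h{\left(-18 \right)} + r = - 176 \left(- 18 \left(5 - 18\right)\right) - 210 = - 176 \left(\left(-18\right) \left(-13\right)\right) - 210 = \left(-176\right) 234 - 210 = -41184 - 210 = -41394$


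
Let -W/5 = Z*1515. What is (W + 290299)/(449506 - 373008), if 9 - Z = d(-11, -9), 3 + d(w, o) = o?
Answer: 65612/38249 ≈ 1.7154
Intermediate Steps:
d(w, o) = -3 + o
Z = 21 (Z = 9 - (-3 - 9) = 9 - 1*(-12) = 9 + 12 = 21)
W = -159075 (W = -105*1515 = -5*31815 = -159075)
(W + 290299)/(449506 - 373008) = (-159075 + 290299)/(449506 - 373008) = 131224/76498 = 131224*(1/76498) = 65612/38249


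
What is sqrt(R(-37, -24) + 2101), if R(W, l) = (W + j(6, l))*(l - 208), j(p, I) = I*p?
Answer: sqrt(44093) ≈ 209.98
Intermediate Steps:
R(W, l) = (-208 + l)*(W + 6*l) (R(W, l) = (W + l*6)*(l - 208) = (W + 6*l)*(-208 + l) = (-208 + l)*(W + 6*l))
sqrt(R(-37, -24) + 2101) = sqrt((-1248*(-24) - 208*(-37) + 6*(-24)**2 - 37*(-24)) + 2101) = sqrt((29952 + 7696 + 6*576 + 888) + 2101) = sqrt((29952 + 7696 + 3456 + 888) + 2101) = sqrt(41992 + 2101) = sqrt(44093)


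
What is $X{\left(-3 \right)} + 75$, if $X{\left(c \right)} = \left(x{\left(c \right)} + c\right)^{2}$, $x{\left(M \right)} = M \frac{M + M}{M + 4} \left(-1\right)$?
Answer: $516$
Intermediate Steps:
$x{\left(M \right)} = - \frac{2 M^{2}}{4 + M}$ ($x{\left(M \right)} = M \frac{2 M}{4 + M} \left(-1\right) = \frac{2 M^{2}}{4 + M} \left(-1\right) = - \frac{2 M^{2}}{4 + M}$)
$X{\left(c \right)} = \left(c - \frac{2 c^{2}}{4 + c}\right)^{2}$ ($X{\left(c \right)} = \left(- \frac{2 c^{2}}{4 + c} + c\right)^{2} = \left(c - \frac{2 c^{2}}{4 + c}\right)^{2}$)
$X{\left(-3 \right)} + 75 = \frac{\left(-3\right)^{2} \left(-4 - 3\right)^{2}}{\left(4 - 3\right)^{2}} + 75 = 9 \left(-7\right)^{2} \cdot 1^{-2} + 75 = 9 \cdot 49 \cdot 1 + 75 = 441 + 75 = 516$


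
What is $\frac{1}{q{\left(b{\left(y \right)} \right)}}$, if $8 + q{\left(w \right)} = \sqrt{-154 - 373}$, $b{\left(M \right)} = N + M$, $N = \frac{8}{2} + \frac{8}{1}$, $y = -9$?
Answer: $- \frac{8}{591} - \frac{i \sqrt{527}}{591} \approx -0.013536 - 0.038843 i$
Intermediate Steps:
$N = 12$ ($N = 8 \cdot \frac{1}{2} + 8 \cdot 1 = 4 + 8 = 12$)
$b{\left(M \right)} = 12 + M$
$q{\left(w \right)} = -8 + i \sqrt{527}$ ($q{\left(w \right)} = -8 + \sqrt{-154 - 373} = -8 + \sqrt{-527} = -8 + i \sqrt{527}$)
$\frac{1}{q{\left(b{\left(y \right)} \right)}} = \frac{1}{-8 + i \sqrt{527}}$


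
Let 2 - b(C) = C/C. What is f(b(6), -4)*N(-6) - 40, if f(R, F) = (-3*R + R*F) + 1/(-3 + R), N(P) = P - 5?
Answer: 85/2 ≈ 42.500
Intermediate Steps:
b(C) = 1 (b(C) = 2 - C/C = 2 - 1*1 = 2 - 1 = 1)
N(P) = -5 + P
f(R, F) = 1/(-3 + R) - 3*R + F*R (f(R, F) = (-3*R + F*R) + 1/(-3 + R) = 1/(-3 + R) - 3*R + F*R)
f(b(6), -4)*N(-6) - 40 = ((1 - 3*1² + 9*1 - 4*1² - 3*(-4)*1)/(-3 + 1))*(-5 - 6) - 40 = ((1 - 3*1 + 9 - 4*1 + 12)/(-2))*(-11) - 40 = -(1 - 3 + 9 - 4 + 12)/2*(-11) - 40 = -½*15*(-11) - 40 = -15/2*(-11) - 40 = 165/2 - 40 = 85/2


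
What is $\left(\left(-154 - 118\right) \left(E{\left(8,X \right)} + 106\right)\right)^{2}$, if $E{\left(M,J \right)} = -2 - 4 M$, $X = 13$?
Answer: $383533056$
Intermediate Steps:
$\left(\left(-154 - 118\right) \left(E{\left(8,X \right)} + 106\right)\right)^{2} = \left(\left(-154 - 118\right) \left(\left(-2 - 32\right) + 106\right)\right)^{2} = \left(- 272 \left(\left(-2 - 32\right) + 106\right)\right)^{2} = \left(- 272 \left(-34 + 106\right)\right)^{2} = \left(\left(-272\right) 72\right)^{2} = \left(-19584\right)^{2} = 383533056$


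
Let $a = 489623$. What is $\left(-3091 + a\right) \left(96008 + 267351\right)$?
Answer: $176785780988$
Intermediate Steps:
$\left(-3091 + a\right) \left(96008 + 267351\right) = \left(-3091 + 489623\right) \left(96008 + 267351\right) = 486532 \cdot 363359 = 176785780988$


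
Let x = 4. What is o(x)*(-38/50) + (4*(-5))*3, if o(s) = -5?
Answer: -281/5 ≈ -56.200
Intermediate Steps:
o(x)*(-38/50) + (4*(-5))*3 = -(-190)/50 + (4*(-5))*3 = -(-190)/50 - 20*3 = -5*(-19/25) - 60 = 19/5 - 60 = -281/5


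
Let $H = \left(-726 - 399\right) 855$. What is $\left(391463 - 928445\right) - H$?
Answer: $424893$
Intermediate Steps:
$H = -961875$ ($H = \left(-1125\right) 855 = -961875$)
$\left(391463 - 928445\right) - H = \left(391463 - 928445\right) - -961875 = \left(391463 - 928445\right) + 961875 = -536982 + 961875 = 424893$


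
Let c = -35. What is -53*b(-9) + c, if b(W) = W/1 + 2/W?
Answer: 4084/9 ≈ 453.78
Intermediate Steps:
b(W) = W + 2/W (b(W) = W*1 + 2/W = W + 2/W)
-53*b(-9) + c = -53*(-9 + 2/(-9)) - 35 = -53*(-9 + 2*(-⅑)) - 35 = -53*(-9 - 2/9) - 35 = -53*(-83/9) - 35 = 4399/9 - 35 = 4084/9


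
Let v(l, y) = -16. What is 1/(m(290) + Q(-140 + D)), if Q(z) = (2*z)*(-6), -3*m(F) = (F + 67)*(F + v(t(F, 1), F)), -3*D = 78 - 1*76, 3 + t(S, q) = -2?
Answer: -1/30918 ≈ -3.2344e-5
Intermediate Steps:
t(S, q) = -5 (t(S, q) = -3 - 2 = -5)
D = -⅔ (D = -(78 - 1*76)/3 = -(78 - 76)/3 = -⅓*2 = -⅔ ≈ -0.66667)
m(F) = -(-16 + F)*(67 + F)/3 (m(F) = -(F + 67)*(F - 16)/3 = -(67 + F)*(-16 + F)/3 = -(-16 + F)*(67 + F)/3)
Q(z) = -12*z
1/(m(290) + Q(-140 + D)) = 1/((1072/3 - 17*290 - ⅓*290²) - 12*(-140 - ⅔)) = 1/((1072/3 - 4930 - ⅓*84100) - 12*(-422/3)) = 1/((1072/3 - 4930 - 84100/3) + 1688) = 1/(-32606 + 1688) = 1/(-30918) = -1/30918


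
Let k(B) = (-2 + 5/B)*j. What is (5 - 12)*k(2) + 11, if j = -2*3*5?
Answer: 116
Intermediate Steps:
j = -30 (j = -6*5 = -30)
k(B) = 60 - 150/B (k(B) = (-2 + 5/B)*(-30) = 60 - 150/B)
(5 - 12)*k(2) + 11 = (5 - 12)*(60 - 150/2) + 11 = -7*(60 - 150*½) + 11 = -7*(60 - 75) + 11 = -7*(-15) + 11 = 105 + 11 = 116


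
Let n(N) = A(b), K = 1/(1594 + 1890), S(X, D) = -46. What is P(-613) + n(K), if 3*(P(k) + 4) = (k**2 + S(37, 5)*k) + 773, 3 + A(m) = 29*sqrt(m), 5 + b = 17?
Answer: 404719/3 + 58*sqrt(3) ≈ 1.3501e+5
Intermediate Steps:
b = 12 (b = -5 + 17 = 12)
A(m) = -3 + 29*sqrt(m)
K = 1/3484 ≈ 0.00028703
n(N) = -3 + 58*sqrt(3) (n(N) = -3 + 29*sqrt(12) = -3 + 29*(2*sqrt(3)) = -3 + 58*sqrt(3))
P(k) = 761/3 - 46*k/3 + k**2/3 (P(k) = -4 + ((k**2 - 46*k) + 773)/3 = -4 + (773 + k**2 - 46*k)/3 = -4 + (773/3 - 46*k/3 + k**2/3) = 761/3 - 46*k/3 + k**2/3)
P(-613) + n(K) = (761/3 - 46/3*(-613) + (1/3)*(-613)**2) + (-3 + 58*sqrt(3)) = (761/3 + 28198/3 + (1/3)*375769) + (-3 + 58*sqrt(3)) = (761/3 + 28198/3 + 375769/3) + (-3 + 58*sqrt(3)) = 404728/3 + (-3 + 58*sqrt(3)) = 404719/3 + 58*sqrt(3)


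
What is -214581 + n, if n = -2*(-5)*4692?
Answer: -167661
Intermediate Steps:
n = 46920 (n = 10*4692 = 46920)
-214581 + n = -214581 + 46920 = -167661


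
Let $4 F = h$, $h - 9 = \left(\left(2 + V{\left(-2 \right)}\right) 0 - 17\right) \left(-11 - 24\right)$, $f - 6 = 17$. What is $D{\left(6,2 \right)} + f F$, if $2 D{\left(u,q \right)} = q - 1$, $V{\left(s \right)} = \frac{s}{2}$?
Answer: $\frac{6947}{2} \approx 3473.5$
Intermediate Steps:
$V{\left(s \right)} = \frac{s}{2}$ ($V{\left(s \right)} = s \frac{1}{2} = \frac{s}{2}$)
$D{\left(u,q \right)} = - \frac{1}{2} + \frac{q}{2}$ ($D{\left(u,q \right)} = \frac{q - 1}{2} = \frac{-1 + q}{2} = - \frac{1}{2} + \frac{q}{2}$)
$f = 23$ ($f = 6 + 17 = 23$)
$h = 604$ ($h = 9 + \left(\left(2 + \frac{1}{2} \left(-2\right)\right) 0 - 17\right) \left(-11 - 24\right) = 9 + \left(\left(2 - 1\right) 0 - 17\right) \left(-35\right) = 9 + \left(1 \cdot 0 - 17\right) \left(-35\right) = 9 + \left(0 - 17\right) \left(-35\right) = 9 - -595 = 9 + 595 = 604$)
$F = 151$ ($F = \frac{1}{4} \cdot 604 = 151$)
$D{\left(6,2 \right)} + f F = \left(- \frac{1}{2} + \frac{1}{2} \cdot 2\right) + 23 \cdot 151 = \left(- \frac{1}{2} + 1\right) + 3473 = \frac{1}{2} + 3473 = \frac{6947}{2}$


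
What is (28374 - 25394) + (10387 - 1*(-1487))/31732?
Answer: 47286617/15866 ≈ 2980.4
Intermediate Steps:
(28374 - 25394) + (10387 - 1*(-1487))/31732 = 2980 + (10387 + 1487)*(1/31732) = 2980 + 11874*(1/31732) = 2980 + 5937/15866 = 47286617/15866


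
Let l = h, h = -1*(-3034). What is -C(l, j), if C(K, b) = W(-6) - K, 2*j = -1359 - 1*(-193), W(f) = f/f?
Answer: 3033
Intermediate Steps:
W(f) = 1
h = 3034
l = 3034
j = -583 (j = (-1359 - 1*(-193))/2 = (-1359 + 193)/2 = (½)*(-1166) = -583)
C(K, b) = 1 - K
-C(l, j) = -(1 - 1*3034) = -(1 - 3034) = -1*(-3033) = 3033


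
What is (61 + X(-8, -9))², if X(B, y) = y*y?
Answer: 20164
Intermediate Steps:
X(B, y) = y²
(61 + X(-8, -9))² = (61 + (-9)²)² = (61 + 81)² = 142² = 20164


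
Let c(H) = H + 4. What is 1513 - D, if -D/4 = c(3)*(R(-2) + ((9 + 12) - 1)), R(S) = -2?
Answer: 2017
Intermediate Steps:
c(H) = 4 + H
D = -504 (D = -4*(4 + 3)*(-2 + ((9 + 12) - 1)) = -28*(-2 + (21 - 1)) = -28*(-2 + 20) = -28*18 = -4*126 = -504)
1513 - D = 1513 - 1*(-504) = 1513 + 504 = 2017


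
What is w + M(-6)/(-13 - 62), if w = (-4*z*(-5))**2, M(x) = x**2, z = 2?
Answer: 39988/25 ≈ 1599.5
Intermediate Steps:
w = 1600 (w = (-4*2*(-5))**2 = (-8*(-5))**2 = 40**2 = 1600)
w + M(-6)/(-13 - 62) = 1600 + (-6)**2/(-13 - 62) = 1600 + 36/(-75) = 1600 + 36*(-1/75) = 1600 - 12/25 = 39988/25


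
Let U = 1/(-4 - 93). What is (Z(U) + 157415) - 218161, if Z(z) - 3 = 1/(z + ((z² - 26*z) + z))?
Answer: -141461038/2329 ≈ -60739.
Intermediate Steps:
U = -1/97 (U = 1/(-97) = -1/97 ≈ -0.010309)
Z(z) = 3 + 1/(z² - 24*z) (Z(z) = 3 + 1/(z + ((z² - 26*z) + z)) = 3 + 1/(z + (z² - 25*z)) = 3 + 1/(z² - 24*z))
(Z(U) + 157415) - 218161 = ((1 - 72*(-1/97) + 3*(-1/97)²)/((-1/97)*(-24 - 1/97)) + 157415) - 218161 = (-97*(1 + 72/97 + 3*(1/9409))/(-2329/97) + 157415) - 218161 = (-97*(-97/2329)*(1 + 72/97 + 3/9409) + 157415) - 218161 = (-97*(-97/2329)*16396/9409 + 157415) - 218161 = (16396/2329 + 157415) - 218161 = 366635931/2329 - 218161 = -141461038/2329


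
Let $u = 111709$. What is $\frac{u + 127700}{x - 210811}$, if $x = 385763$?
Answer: $\frac{239409}{174952} \approx 1.3684$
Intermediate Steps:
$\frac{u + 127700}{x - 210811} = \frac{111709 + 127700}{385763 - 210811} = \frac{239409}{174952}$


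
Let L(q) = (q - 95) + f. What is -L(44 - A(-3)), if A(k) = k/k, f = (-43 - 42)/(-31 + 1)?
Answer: 295/6 ≈ 49.167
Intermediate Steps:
f = 17/6 (f = -85/(-30) = -85*(-1/30) = 17/6 ≈ 2.8333)
A(k) = 1
L(q) = -553/6 + q (L(q) = (q - 95) + 17/6 = (-95 + q) + 17/6 = -553/6 + q)
-L(44 - A(-3)) = -(-553/6 + (44 - 1*1)) = -(-553/6 + (44 - 1)) = -(-553/6 + 43) = -1*(-295/6) = 295/6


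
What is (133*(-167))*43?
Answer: -955073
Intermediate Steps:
(133*(-167))*43 = -22211*43 = -955073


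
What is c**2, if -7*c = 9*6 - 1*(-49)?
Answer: 10609/49 ≈ 216.51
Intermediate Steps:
c = -103/7 (c = -(9*6 - 1*(-49))/7 = -(54 + 49)/7 = -1/7*103 = -103/7 ≈ -14.714)
c**2 = (-103/7)**2 = 10609/49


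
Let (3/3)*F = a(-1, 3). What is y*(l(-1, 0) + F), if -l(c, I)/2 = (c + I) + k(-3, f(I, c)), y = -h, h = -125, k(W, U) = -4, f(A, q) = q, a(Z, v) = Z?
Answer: 1125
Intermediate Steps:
F = -1
y = 125 (y = -1*(-125) = 125)
l(c, I) = 8 - 2*I - 2*c (l(c, I) = -2*((c + I) - 4) = -2*((I + c) - 4) = -2*(-4 + I + c) = 8 - 2*I - 2*c)
y*(l(-1, 0) + F) = 125*((8 - 2*0 - 2*(-1)) - 1) = 125*((8 + 0 + 2) - 1) = 125*(10 - 1) = 125*9 = 1125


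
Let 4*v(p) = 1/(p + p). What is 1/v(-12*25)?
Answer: -2400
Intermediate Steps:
v(p) = 1/(8*p) (v(p) = 1/(4*(p + p)) = 1/(4*((2*p))) = (1/(2*p))/4 = 1/(8*p))
1/v(-12*25) = 1/(1/(8*((-12*25)))) = 1/((⅛)/(-300)) = 1/((⅛)*(-1/300)) = 1/(-1/2400) = -2400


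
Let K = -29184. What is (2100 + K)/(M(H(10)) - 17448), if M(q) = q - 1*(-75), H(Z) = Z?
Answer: 27084/17363 ≈ 1.5599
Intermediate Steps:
M(q) = 75 + q (M(q) = q + 75 = 75 + q)
(2100 + K)/(M(H(10)) - 17448) = (2100 - 29184)/((75 + 10) - 17448) = -27084/(85 - 17448) = -27084/(-17363) = -27084*(-1/17363) = 27084/17363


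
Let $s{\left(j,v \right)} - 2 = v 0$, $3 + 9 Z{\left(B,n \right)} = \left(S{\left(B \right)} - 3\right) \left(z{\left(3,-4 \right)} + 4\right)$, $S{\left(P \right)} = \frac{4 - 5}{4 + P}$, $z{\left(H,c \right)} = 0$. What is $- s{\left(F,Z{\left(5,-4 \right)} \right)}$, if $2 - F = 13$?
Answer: $-2$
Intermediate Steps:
$F = -11$ ($F = 2 - 13 = -11$)
$S{\left(P \right)} = - \frac{1}{4 + P}$
$Z{\left(B,n \right)} = - \frac{5}{3} - \frac{4}{9 \left(4 + B\right)}$ ($Z{\left(B,n \right)} = - \frac{1}{3} + \frac{\left(- \frac{1}{4 + B} - 3\right) \left(0 + 4\right)}{9} = - \frac{1}{3} + \frac{\left(-3 - \frac{1}{4 + B}\right) 4}{9} = - \frac{1}{3} + \frac{-12 - \frac{4}{4 + B}}{9} = - \frac{1}{3} - \left(\frac{4}{3} + \frac{4}{9 \left(4 + B\right)}\right) = - \frac{5}{3} - \frac{4}{9 \left(4 + B\right)}$)
$s{\left(j,v \right)} = 2$ ($s{\left(j,v \right)} = 2 + v 0 = 2 + 0 = 2$)
$- s{\left(F,Z{\left(5,-4 \right)} \right)} = \left(-1\right) 2 = -2$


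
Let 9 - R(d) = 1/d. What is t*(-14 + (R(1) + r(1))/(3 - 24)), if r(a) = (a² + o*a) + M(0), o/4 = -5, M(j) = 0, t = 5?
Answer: -1415/21 ≈ -67.381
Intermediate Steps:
R(d) = 9 - 1/d
o = -20 (o = 4*(-5) = -20)
r(a) = a² - 20*a (r(a) = (a² - 20*a) + 0 = a² - 20*a)
t*(-14 + (R(1) + r(1))/(3 - 24)) = 5*(-14 + ((9 - 1/1) + 1*(-20 + 1))/(3 - 24)) = 5*(-14 + ((9 - 1*1) + 1*(-19))/(-21)) = 5*(-14 + ((9 - 1) - 19)*(-1/21)) = 5*(-14 + (8 - 19)*(-1/21)) = 5*(-14 - 11*(-1/21)) = 5*(-14 + 11/21) = 5*(-283/21) = -1415/21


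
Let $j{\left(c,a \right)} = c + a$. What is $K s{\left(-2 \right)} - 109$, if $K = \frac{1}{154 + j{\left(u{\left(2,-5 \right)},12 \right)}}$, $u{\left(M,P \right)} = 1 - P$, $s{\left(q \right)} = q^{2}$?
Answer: $- \frac{4686}{43} \approx -108.98$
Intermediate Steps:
$j{\left(c,a \right)} = a + c$
$K = \frac{1}{172}$ ($K = \frac{1}{154 + \left(12 + \left(1 - -5\right)\right)} = \frac{1}{154 + \left(12 + \left(1 + 5\right)\right)} = \frac{1}{154 + \left(12 + 6\right)} = \frac{1}{154 + 18} = \frac{1}{172} \approx 0.005814$)
$K s{\left(-2 \right)} - 109 = \frac{\left(-2\right)^{2}}{172} - 109 = \frac{1}{172} \cdot 4 - 109 = \frac{1}{43} - 109 = - \frac{4686}{43}$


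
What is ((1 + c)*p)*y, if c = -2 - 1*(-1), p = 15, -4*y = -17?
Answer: 0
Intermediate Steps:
y = 17/4 (y = -¼*(-17) = 17/4 ≈ 4.2500)
c = -1 (c = -2 + 1 = -1)
((1 + c)*p)*y = ((1 - 1)*15)*(17/4) = (0*15)*(17/4) = 0*(17/4) = 0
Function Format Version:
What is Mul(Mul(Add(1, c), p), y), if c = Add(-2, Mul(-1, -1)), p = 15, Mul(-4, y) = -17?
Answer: 0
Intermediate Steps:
y = Rational(17, 4) (y = Mul(Rational(-1, 4), -17) = Rational(17, 4) ≈ 4.2500)
c = -1 (c = Add(-2, 1) = -1)
Mul(Mul(Add(1, c), p), y) = Mul(Mul(Add(1, -1), 15), Rational(17, 4)) = Mul(Mul(0, 15), Rational(17, 4)) = Mul(0, Rational(17, 4)) = 0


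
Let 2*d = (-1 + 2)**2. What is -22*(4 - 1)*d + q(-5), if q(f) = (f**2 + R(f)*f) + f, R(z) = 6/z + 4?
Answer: -27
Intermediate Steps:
R(z) = 4 + 6/z
q(f) = f + f**2 + f*(4 + 6/f) (q(f) = (f**2 + (4 + 6/f)*f) + f = (f**2 + f*(4 + 6/f)) + f = f + f**2 + f*(4 + 6/f))
d = 1/2 (d = (-1 + 2)**2/2 = (1/2)*1**2 = (1/2)*1 = 1/2 ≈ 0.50000)
-22*(4 - 1)*d + q(-5) = -22*(4 - 1)/2 + (6 + (-5)**2 + 5*(-5)) = -66/2 + (6 + 25 - 25) = -22*3/2 + 6 = -33 + 6 = -27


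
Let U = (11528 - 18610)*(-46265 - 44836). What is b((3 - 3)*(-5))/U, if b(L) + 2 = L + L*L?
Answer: -1/322588641 ≈ -3.0999e-9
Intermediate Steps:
U = 645177282 (U = -7082*(-91101) = 645177282)
b(L) = -2 + L + L² (b(L) = -2 + (L + L*L) = -2 + (L + L²) = -2 + L + L²)
b((3 - 3)*(-5))/U = (-2 + (3 - 3)*(-5) + ((3 - 3)*(-5))²)/645177282 = (-2 + 0*(-5) + (0*(-5))²)*(1/645177282) = (-2 + 0 + 0²)*(1/645177282) = (-2 + 0 + 0)*(1/645177282) = -2*1/645177282 = -1/322588641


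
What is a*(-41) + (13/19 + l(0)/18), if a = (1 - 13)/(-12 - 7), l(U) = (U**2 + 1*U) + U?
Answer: -479/19 ≈ -25.211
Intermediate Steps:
l(U) = U**2 + 2*U (l(U) = (U**2 + U) + U = (U + U**2) + U = U**2 + 2*U)
a = 12/19 (a = -12/(-19) = -12*(-1/19) = 12/19 ≈ 0.63158)
a*(-41) + (13/19 + l(0)/18) = (12/19)*(-41) + (13/19 + (0*(2 + 0))/18) = -492/19 + (13*(1/19) + (0*2)*(1/18)) = -492/19 + (13/19 + 0*(1/18)) = -492/19 + (13/19 + 0) = -492/19 + 13/19 = -479/19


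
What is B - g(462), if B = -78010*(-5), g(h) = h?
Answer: 389588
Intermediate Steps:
B = 390050
B - g(462) = 390050 - 1*462 = 390050 - 462 = 389588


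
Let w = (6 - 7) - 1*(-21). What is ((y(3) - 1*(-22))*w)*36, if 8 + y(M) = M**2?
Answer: 16560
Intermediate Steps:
y(M) = -8 + M**2
w = 20 (w = -1 + 21 = 20)
((y(3) - 1*(-22))*w)*36 = (((-8 + 3**2) - 1*(-22))*20)*36 = (((-8 + 9) + 22)*20)*36 = ((1 + 22)*20)*36 = (23*20)*36 = 460*36 = 16560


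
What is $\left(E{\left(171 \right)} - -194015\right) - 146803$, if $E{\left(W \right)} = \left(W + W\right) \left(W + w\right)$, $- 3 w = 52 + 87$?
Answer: $89848$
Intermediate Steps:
$w = - \frac{139}{3}$ ($w = - \frac{52 + 87}{3} = \left(- \frac{1}{3}\right) 139 = - \frac{139}{3} \approx -46.333$)
$E{\left(W \right)} = 2 W \left(- \frac{139}{3} + W\right)$ ($E{\left(W \right)} = \left(W + W\right) \left(W - \frac{139}{3}\right) = 2 W \left(- \frac{139}{3} + W\right)$)
$\left(E{\left(171 \right)} - -194015\right) - 146803 = \left(\frac{2}{3} \cdot 171 \left(-139 + 3 \cdot 171\right) - -194015\right) - 146803 = \left(\frac{2}{3} \cdot 171 \left(-139 + 513\right) + 194015\right) - 146803 = \left(\frac{2}{3} \cdot 171 \cdot 374 + 194015\right) - 146803 = \left(42636 + 194015\right) - 146803 = 236651 - 146803 = 89848$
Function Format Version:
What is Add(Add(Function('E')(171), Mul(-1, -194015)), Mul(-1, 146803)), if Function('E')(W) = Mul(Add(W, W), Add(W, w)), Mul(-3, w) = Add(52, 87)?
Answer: 89848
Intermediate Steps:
w = Rational(-139, 3) (w = Mul(Rational(-1, 3), Add(52, 87)) = Mul(Rational(-1, 3), 139) = Rational(-139, 3) ≈ -46.333)
Function('E')(W) = Mul(2, W, Add(Rational(-139, 3), W)) (Function('E')(W) = Mul(Add(W, W), Add(W, Rational(-139, 3))) = Mul(Mul(2, W), Add(Rational(-139, 3), W)) = Mul(2, W, Add(Rational(-139, 3), W)))
Add(Add(Function('E')(171), Mul(-1, -194015)), Mul(-1, 146803)) = Add(Add(Mul(Rational(2, 3), 171, Add(-139, Mul(3, 171))), Mul(-1, -194015)), Mul(-1, 146803)) = Add(Add(Mul(Rational(2, 3), 171, Add(-139, 513)), 194015), -146803) = Add(Add(Mul(Rational(2, 3), 171, 374), 194015), -146803) = Add(Add(42636, 194015), -146803) = Add(236651, -146803) = 89848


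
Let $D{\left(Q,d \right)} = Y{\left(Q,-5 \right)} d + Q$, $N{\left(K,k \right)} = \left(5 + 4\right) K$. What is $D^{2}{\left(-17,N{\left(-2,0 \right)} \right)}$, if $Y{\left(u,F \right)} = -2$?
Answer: $361$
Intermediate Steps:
$N{\left(K,k \right)} = 9 K$
$D{\left(Q,d \right)} = Q - 2 d$ ($D{\left(Q,d \right)} = - 2 d + Q = Q - 2 d$)
$D^{2}{\left(-17,N{\left(-2,0 \right)} \right)} = \left(-17 - 2 \cdot 9 \left(-2\right)\right)^{2} = \left(-17 - -36\right)^{2} = \left(-17 + 36\right)^{2} = 19^{2} = 361$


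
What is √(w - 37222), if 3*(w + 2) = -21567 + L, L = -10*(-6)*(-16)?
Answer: I*√44733 ≈ 211.5*I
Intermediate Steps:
L = -960 (L = 60*(-16) = -960)
w = -7511 (w = -2 + (-21567 - 960)/3 = -2 + (⅓)*(-22527) = -2 - 7509 = -7511)
√(w - 37222) = √(-7511 - 37222) = √(-44733) = I*√44733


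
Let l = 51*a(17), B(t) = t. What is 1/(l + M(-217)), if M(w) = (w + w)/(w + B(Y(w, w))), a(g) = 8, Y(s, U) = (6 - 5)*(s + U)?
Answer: 3/1226 ≈ 0.0024470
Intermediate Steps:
Y(s, U) = U + s (Y(s, U) = 1*(U + s) = U + s)
M(w) = ⅔ (M(w) = (w + w)/(w + (w + w)) = (2*w)/(w + 2*w) = (2*w)/((3*w)) = (2*w)*(1/(3*w)) = ⅔)
l = 408 (l = 51*8 = 408)
1/(l + M(-217)) = 1/(408 + ⅔) = 1/(1226/3) = 3/1226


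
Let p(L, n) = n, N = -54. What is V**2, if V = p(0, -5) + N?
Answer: 3481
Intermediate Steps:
V = -59 (V = -5 - 54 = -59)
V**2 = (-59)**2 = 3481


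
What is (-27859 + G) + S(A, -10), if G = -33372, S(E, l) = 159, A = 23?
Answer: -61072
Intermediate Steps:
(-27859 + G) + S(A, -10) = (-27859 - 33372) + 159 = -61231 + 159 = -61072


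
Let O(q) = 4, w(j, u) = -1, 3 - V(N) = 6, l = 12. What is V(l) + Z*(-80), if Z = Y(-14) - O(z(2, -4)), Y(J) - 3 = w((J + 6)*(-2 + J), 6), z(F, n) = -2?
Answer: 157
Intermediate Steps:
V(N) = -3 (V(N) = 3 - 1*6 = 3 - 6 = -3)
Y(J) = 2 (Y(J) = 3 - 1 = 2)
Z = -2 (Z = 2 - 1*4 = 2 - 4 = -2)
V(l) + Z*(-80) = -3 - 2*(-80) = -3 + 160 = 157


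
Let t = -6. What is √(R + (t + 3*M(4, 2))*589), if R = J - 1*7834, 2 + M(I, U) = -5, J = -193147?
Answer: 2*I*√54221 ≈ 465.71*I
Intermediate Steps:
M(I, U) = -7 (M(I, U) = -2 - 5 = -7)
R = -200981 (R = -193147 - 1*7834 = -193147 - 7834 = -200981)
√(R + (t + 3*M(4, 2))*589) = √(-200981 + (-6 + 3*(-7))*589) = √(-200981 + (-6 - 21)*589) = √(-200981 - 27*589) = √(-200981 - 15903) = √(-216884) = 2*I*√54221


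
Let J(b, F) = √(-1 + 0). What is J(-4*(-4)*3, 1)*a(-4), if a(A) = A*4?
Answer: -16*I ≈ -16.0*I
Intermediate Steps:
J(b, F) = I (J(b, F) = √(-1) = I)
a(A) = 4*A
J(-4*(-4)*3, 1)*a(-4) = I*(4*(-4)) = I*(-16) = -16*I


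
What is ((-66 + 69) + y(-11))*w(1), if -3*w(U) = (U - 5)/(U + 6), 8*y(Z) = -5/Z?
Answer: 269/462 ≈ 0.58225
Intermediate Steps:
y(Z) = -5/(8*Z) (y(Z) = (-5/Z)/8 = -5/(8*Z))
w(U) = -(-5 + U)/(3*(6 + U)) (w(U) = -(U - 5)/(3*(U + 6)) = -(-5 + U)/(3*(6 + U)))
((-66 + 69) + y(-11))*w(1) = ((-66 + 69) - 5/8/(-11))*((5 - 1*1)/(3*(6 + 1))) = (3 - 5/8*(-1/11))*((⅓)*(5 - 1)/7) = (3 + 5/88)*((⅓)*(⅐)*4) = (269/88)*(4/21) = 269/462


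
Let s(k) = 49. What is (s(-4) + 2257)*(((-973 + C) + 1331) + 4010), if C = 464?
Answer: 11142592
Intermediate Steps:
(s(-4) + 2257)*(((-973 + C) + 1331) + 4010) = (49 + 2257)*(((-973 + 464) + 1331) + 4010) = 2306*((-509 + 1331) + 4010) = 2306*(822 + 4010) = 2306*4832 = 11142592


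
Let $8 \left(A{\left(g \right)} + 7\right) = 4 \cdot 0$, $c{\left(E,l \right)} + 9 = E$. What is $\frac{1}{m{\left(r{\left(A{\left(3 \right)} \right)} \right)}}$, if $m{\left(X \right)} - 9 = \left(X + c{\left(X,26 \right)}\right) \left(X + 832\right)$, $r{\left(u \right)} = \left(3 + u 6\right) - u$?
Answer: $- \frac{1}{58391} \approx -1.7126 \cdot 10^{-5}$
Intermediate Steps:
$c{\left(E,l \right)} = -9 + E$
$A{\left(g \right)} = -7$ ($A{\left(g \right)} = -7 + \frac{4 \cdot 0}{8} = -7 + \frac{1}{8} \cdot 0 = -7 + 0 = -7$)
$r{\left(u \right)} = 3 + 5 u$ ($r{\left(u \right)} = \left(3 + 6 u\right) - u = 3 + 5 u$)
$m{\left(X \right)} = 9 + \left(-9 + 2 X\right) \left(832 + X\right)$ ($m{\left(X \right)} = 9 + \left(X + \left(-9 + X\right)\right) \left(X + 832\right) = 9 + \left(-9 + 2 X\right) \left(832 + X\right)$)
$\frac{1}{m{\left(r{\left(A{\left(3 \right)} \right)} \right)}} = \frac{1}{-7479 + 2 \left(3 + 5 \left(-7\right)\right)^{2} + 1655 \left(3 + 5 \left(-7\right)\right)} = \frac{1}{-7479 + 2 \left(3 - 35\right)^{2} + 1655 \left(3 - 35\right)} = \frac{1}{-7479 + 2 \left(-32\right)^{2} + 1655 \left(-32\right)} = \frac{1}{-7479 + 2 \cdot 1024 - 52960} = \frac{1}{-7479 + 2048 - 52960} = \frac{1}{-58391} = - \frac{1}{58391}$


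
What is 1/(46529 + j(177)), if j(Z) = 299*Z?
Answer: 1/99452 ≈ 1.0055e-5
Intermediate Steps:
1/(46529 + j(177)) = 1/(46529 + 299*177) = 1/(46529 + 52923) = 1/99452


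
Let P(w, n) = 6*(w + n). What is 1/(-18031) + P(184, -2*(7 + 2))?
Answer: 17958875/18031 ≈ 996.00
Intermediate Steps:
P(w, n) = 6*n + 6*w (P(w, n) = 6*(n + w) = 6*n + 6*w)
1/(-18031) + P(184, -2*(7 + 2)) = 1/(-18031) + (6*(-2*(7 + 2)) + 6*184) = -1/18031 + (6*(-2*9) + 1104) = -1/18031 + (6*(-18) + 1104) = -1/18031 + (-108 + 1104) = -1/18031 + 996 = 17958875/18031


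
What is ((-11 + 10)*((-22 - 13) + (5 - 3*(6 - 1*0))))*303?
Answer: 14544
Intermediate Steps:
((-11 + 10)*((-22 - 13) + (5 - 3*(6 - 1*0))))*303 = -(-35 + (5 - 3*(6 + 0)))*303 = -(-35 + (5 - 3*6))*303 = -(-35 + (5 - 18))*303 = -(-35 - 13)*303 = -1*(-48)*303 = 48*303 = 14544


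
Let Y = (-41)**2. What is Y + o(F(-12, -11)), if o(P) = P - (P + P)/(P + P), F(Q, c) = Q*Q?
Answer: 1824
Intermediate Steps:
F(Q, c) = Q**2
o(P) = -1 + P (o(P) = P - 2*P/(2*P) = P - 2*P*1/(2*P) = P - 1*1 = P - 1 = -1 + P)
Y = 1681
Y + o(F(-12, -11)) = 1681 + (-1 + (-12)**2) = 1681 + (-1 + 144) = 1681 + 143 = 1824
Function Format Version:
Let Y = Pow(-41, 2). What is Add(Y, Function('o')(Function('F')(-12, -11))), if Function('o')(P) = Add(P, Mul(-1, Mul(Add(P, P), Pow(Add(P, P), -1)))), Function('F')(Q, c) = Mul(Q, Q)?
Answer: 1824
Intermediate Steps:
Function('F')(Q, c) = Pow(Q, 2)
Function('o')(P) = Add(-1, P) (Function('o')(P) = Add(P, Mul(-1, Mul(Mul(2, P), Pow(Mul(2, P), -1)))) = Add(P, Mul(-1, Mul(Mul(2, P), Mul(Rational(1, 2), Pow(P, -1))))) = Add(P, Mul(-1, 1)) = Add(P, -1) = Add(-1, P))
Y = 1681
Add(Y, Function('o')(Function('F')(-12, -11))) = Add(1681, Add(-1, Pow(-12, 2))) = Add(1681, Add(-1, 144)) = Add(1681, 143) = 1824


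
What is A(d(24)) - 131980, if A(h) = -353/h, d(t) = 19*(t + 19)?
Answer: -107828013/817 ≈ -1.3198e+5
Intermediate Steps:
d(t) = 361 + 19*t (d(t) = 19*(19 + t) = 361 + 19*t)
A(d(24)) - 131980 = -353/(361 + 19*24) - 131980 = -353/(361 + 456) - 131980 = -353/817 - 131980 = -107828013/817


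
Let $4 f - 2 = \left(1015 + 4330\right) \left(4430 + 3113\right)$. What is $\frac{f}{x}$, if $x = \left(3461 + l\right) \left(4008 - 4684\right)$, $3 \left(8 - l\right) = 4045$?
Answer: $- \frac{120952011}{17202848} \approx -7.0309$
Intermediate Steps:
$l = - \frac{4021}{3}$ ($l = 8 - \frac{4045}{3} = - \frac{4021}{3} \approx -1340.3$)
$f = \frac{40317337}{4}$ ($f = \frac{1}{2} + \frac{\left(1015 + 4330\right) \left(4430 + 3113\right)}{4} = \frac{1}{2} + \frac{5345 \cdot 7543}{4} = \frac{1}{2} + \frac{1}{4} \cdot 40317335 = \frac{1}{2} + \frac{40317335}{4} = \frac{40317337}{4} \approx 1.0079 \cdot 10^{7}$)
$x = - \frac{4300712}{3}$ ($x = \left(3461 - \frac{4021}{3}\right) \left(4008 - 4684\right) = \frac{6362}{3} \left(-676\right) = - \frac{4300712}{3} \approx -1.4336 \cdot 10^{6}$)
$\frac{f}{x} = \frac{40317337}{4 \left(- \frac{4300712}{3}\right)} = \frac{40317337}{4} \left(- \frac{3}{4300712}\right) = - \frac{120952011}{17202848}$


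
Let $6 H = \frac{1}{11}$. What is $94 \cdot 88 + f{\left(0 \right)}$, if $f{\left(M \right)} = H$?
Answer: $\frac{545953}{66} \approx 8272.0$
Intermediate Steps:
$H = \frac{1}{66}$ ($H = \frac{1}{6 \cdot 11} = \frac{1}{6} \cdot \frac{1}{11} = \frac{1}{66} \approx 0.015152$)
$f{\left(M \right)} = \frac{1}{66}$
$94 \cdot 88 + f{\left(0 \right)} = 94 \cdot 88 + \frac{1}{66} = 8272 + \frac{1}{66} = \frac{545953}{66}$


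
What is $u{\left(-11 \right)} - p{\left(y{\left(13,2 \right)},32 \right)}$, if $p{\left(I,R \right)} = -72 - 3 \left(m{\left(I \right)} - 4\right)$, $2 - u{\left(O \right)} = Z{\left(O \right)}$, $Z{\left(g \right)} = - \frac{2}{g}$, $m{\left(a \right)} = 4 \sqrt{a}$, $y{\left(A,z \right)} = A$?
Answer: $\frac{680}{11} + 12 \sqrt{13} \approx 105.08$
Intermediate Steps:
$u{\left(O \right)} = 2 + \frac{2}{O}$ ($u{\left(O \right)} = 2 - - \frac{2}{O} = 2 + \frac{2}{O}$)
$p{\left(I,R \right)} = -60 - 12 \sqrt{I}$ ($p{\left(I,R \right)} = -72 - 3 \left(4 \sqrt{I} - 4\right) = -72 - 3 \left(-4 + 4 \sqrt{I}\right) = -72 - \left(-12 + 12 \sqrt{I}\right) = -60 - 12 \sqrt{I}$)
$u{\left(-11 \right)} - p{\left(y{\left(13,2 \right)},32 \right)} = \left(2 + \frac{2}{-11}\right) - \left(-60 - 12 \sqrt{13}\right) = \left(2 + 2 \left(- \frac{1}{11}\right)\right) + \left(60 + 12 \sqrt{13}\right) = \left(2 - \frac{2}{11}\right) + \left(60 + 12 \sqrt{13}\right) = \frac{20}{11} + \left(60 + 12 \sqrt{13}\right) = \frac{680}{11} + 12 \sqrt{13}$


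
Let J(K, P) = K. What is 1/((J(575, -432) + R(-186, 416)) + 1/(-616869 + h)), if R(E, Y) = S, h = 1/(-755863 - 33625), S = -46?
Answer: 487010673073/257628645266129 ≈ 0.0018904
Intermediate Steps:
h = -1/789488 (h = 1/(-789488) = -1/789488 ≈ -1.2666e-6)
R(E, Y) = -46
1/((J(575, -432) + R(-186, 416)) + 1/(-616869 + h)) = 1/((575 - 46) + 1/(-616869 - 1/789488)) = 1/(529 + 1/(-487010673073/789488)) = 1/(529 - 789488/487010673073) = 1/(257628645266129/487010673073) = 487010673073/257628645266129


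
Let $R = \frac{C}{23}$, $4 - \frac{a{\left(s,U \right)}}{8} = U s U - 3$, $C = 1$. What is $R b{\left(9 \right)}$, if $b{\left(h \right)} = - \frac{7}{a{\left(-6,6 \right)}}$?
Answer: $- \frac{7}{41032} \approx -0.0001706$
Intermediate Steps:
$a{\left(s,U \right)} = 56 - 8 s U^{2}$ ($a{\left(s,U \right)} = 32 - 8 \left(U s U - 3\right) = 32 - 8 \left(s U^{2} - 3\right) = 32 - 8 \left(-3 + s U^{2}\right) = 32 - \left(-24 + 8 s U^{2}\right) = 56 - 8 s U^{2}$)
$b{\left(h \right)} = - \frac{7}{1784}$ ($b{\left(h \right)} = - \frac{7}{56 - - 48 \cdot 6^{2}} = - \frac{7}{56 - \left(-48\right) 36} = - \frac{7}{56 + 1728} = - \frac{7}{1784}$)
$R = \frac{1}{23}$ ($R = 1 \cdot \frac{1}{23} = \frac{1}{23} \approx 0.043478$)
$R b{\left(9 \right)} = \frac{1}{23} \left(- \frac{7}{1784}\right) = - \frac{7}{41032}$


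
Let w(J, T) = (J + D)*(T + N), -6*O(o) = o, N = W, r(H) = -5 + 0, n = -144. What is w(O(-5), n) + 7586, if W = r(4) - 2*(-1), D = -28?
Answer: 23159/2 ≈ 11580.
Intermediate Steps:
r(H) = -5
W = -3 (W = -5 - 2*(-1) = -5 + 2 = -3)
N = -3
O(o) = -o/6
w(J, T) = (-28 + J)*(-3 + T) (w(J, T) = (J - 28)*(T - 3) = (-28 + J)*(-3 + T))
w(O(-5), n) + 7586 = (84 - 28*(-144) - (-1)*(-5)/2 - ⅙*(-5)*(-144)) + 7586 = (84 + 4032 - 3*⅚ + (⅚)*(-144)) + 7586 = (84 + 4032 - 5/2 - 120) + 7586 = 7987/2 + 7586 = 23159/2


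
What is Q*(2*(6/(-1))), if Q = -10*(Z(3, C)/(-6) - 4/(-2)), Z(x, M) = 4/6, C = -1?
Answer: 680/3 ≈ 226.67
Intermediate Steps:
Z(x, M) = ⅔ (Z(x, M) = 4*(⅙) = ⅔)
Q = -170/9 (Q = -10*((⅔)/(-6) - 4/(-2)) = -10*((⅔)*(-⅙) - 4*(-½)) = -10*(-⅑ + 2) = -10*17/9 = -170/9 ≈ -18.889)
Q*(2*(6/(-1))) = -340*6/(-1)/9 = -340*6*(-1)/9 = -340*(-6)/9 = -170/9*(-12) = 680/3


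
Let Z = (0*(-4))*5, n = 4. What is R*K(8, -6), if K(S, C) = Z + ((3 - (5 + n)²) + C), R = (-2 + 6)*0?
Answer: 0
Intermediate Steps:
R = 0 (R = 4*0 = 0)
Z = 0 (Z = 0*5 = 0)
K(S, C) = -78 + C (K(S, C) = 0 + ((3 - (5 + 4)²) + C) = 0 + ((3 - 1*9²) + C) = 0 + ((3 - 1*81) + C) = 0 + ((3 - 81) + C) = 0 + (-78 + C) = -78 + C)
R*K(8, -6) = 0*(-78 - 6) = 0*(-84) = 0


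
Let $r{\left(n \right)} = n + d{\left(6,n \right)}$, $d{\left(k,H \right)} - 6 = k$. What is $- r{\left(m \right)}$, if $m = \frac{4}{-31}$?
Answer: $- \frac{368}{31} \approx -11.871$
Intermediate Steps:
$d{\left(k,H \right)} = 6 + k$
$m = - \frac{4}{31}$ ($m = 4 \left(- \frac{1}{31}\right) = - \frac{4}{31} \approx -0.12903$)
$r{\left(n \right)} = 12 + n$ ($r{\left(n \right)} = n + \left(6 + 6\right) = n + 12 = 12 + n$)
$- r{\left(m \right)} = - (12 - \frac{4}{31}) = \left(-1\right) \frac{368}{31} = - \frac{368}{31}$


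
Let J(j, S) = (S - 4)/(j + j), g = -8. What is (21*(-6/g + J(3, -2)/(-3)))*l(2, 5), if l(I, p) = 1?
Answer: 91/4 ≈ 22.750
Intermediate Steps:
J(j, S) = (-4 + S)/(2*j) (J(j, S) = (-4 + S)/((2*j)) = (-4 + S)*(1/(2*j)) = (-4 + S)/(2*j))
(21*(-6/g + J(3, -2)/(-3)))*l(2, 5) = (21*(-6/(-8) + ((1/2)*(-4 - 2)/3)/(-3)))*1 = (21*(-6*(-1/8) + ((1/2)*(1/3)*(-6))*(-1/3)))*1 = (21*(3/4 - 1*(-1/3)))*1 = (21*(3/4 + 1/3))*1 = (21*(13/12))*1 = (91/4)*1 = 91/4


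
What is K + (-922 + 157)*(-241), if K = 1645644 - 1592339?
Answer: 237670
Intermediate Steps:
K = 53305
K + (-922 + 157)*(-241) = 53305 + (-922 + 157)*(-241) = 53305 - 765*(-241) = 53305 + 184365 = 237670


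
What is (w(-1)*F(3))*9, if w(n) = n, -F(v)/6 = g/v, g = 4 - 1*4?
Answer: 0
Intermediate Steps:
g = 0 (g = 4 - 4 = 0)
F(v) = 0 (F(v) = -0/v = -6*0 = 0)
(w(-1)*F(3))*9 = -1*0*9 = 0*9 = 0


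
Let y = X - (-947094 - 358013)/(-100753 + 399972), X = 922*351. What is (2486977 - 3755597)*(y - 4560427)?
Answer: 1608269218613500560/299219 ≈ 5.3749e+12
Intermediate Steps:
X = 323622
y = 96835156325/299219 (y = 323622 - (-947094 - 358013)/(-100753 + 399972) = 323622 - (-1305107)/299219 = 323622 - 1*(-1305107/299219) = 323622 + 1305107/299219 = 96835156325/299219 ≈ 3.2363e+5)
(2486977 - 3755597)*(y - 4560427) = (2486977 - 3755597)*(96835156325/299219 - 4560427) = -1268620*(-1267731250188/299219) = 1608269218613500560/299219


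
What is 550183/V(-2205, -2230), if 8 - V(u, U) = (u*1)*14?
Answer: 550183/30878 ≈ 17.818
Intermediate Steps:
V(u, U) = 8 - 14*u (V(u, U) = 8 - u*1*14 = 8 - u*14 = 8 - 14*u)
550183/V(-2205, -2230) = 550183/(8 - 14*(-2205)) = 550183/(8 + 30870) = 550183/30878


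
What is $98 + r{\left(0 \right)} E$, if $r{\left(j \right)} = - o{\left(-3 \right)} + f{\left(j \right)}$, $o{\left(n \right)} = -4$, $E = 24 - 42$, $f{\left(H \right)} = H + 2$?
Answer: $-10$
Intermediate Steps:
$f{\left(H \right)} = 2 + H$
$E = -18$ ($E = 24 - 42 = -18$)
$r{\left(j \right)} = 6 + j$ ($r{\left(j \right)} = \left(-1\right) \left(-4\right) + \left(2 + j\right) = 4 + \left(2 + j\right) = 6 + j$)
$98 + r{\left(0 \right)} E = 98 + \left(6 + 0\right) \left(-18\right) = 98 + 6 \left(-18\right) = 98 - 108 = -10$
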